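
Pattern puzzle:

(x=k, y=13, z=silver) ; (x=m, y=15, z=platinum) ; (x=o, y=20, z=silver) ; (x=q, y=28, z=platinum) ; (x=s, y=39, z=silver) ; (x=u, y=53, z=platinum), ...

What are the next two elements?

(x=w, y=70, z=silver), (x=y, y=90, z=platinum)

X: letters move forward 2 places in the alphabet, so k, m, o, q, s, u → w → y.
Y — differences are 2, 5, 8, … (increasing by 3 each time): 13, 15, 20, 28, 39, 53 → 70 → 90.
Z: alternates silver ↔ platinum, so silver, platinum, silver, platinum, silver, platinum → silver → platinum.
So the next two elements are (x=w, y=70, z=silver) and (x=y, y=90, z=platinum).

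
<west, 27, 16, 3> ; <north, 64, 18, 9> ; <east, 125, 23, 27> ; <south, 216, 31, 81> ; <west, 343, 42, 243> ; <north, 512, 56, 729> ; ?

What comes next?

<east, 729, 73, 2187>

Direction: repeats west → north → east → south; west, north, east, south, west, north → east.
Second coordinate: 27, 64, 125, 216, 343, 512 → 729 (perfect cubes: 3³, 4³, 5³, …).
Third coordinate goes 16, 18, 23, 31, 42, 56 → 73 (differences are 2, 5, 8, … (increasing by 3 each time)).
Fourth coordinate: ×3 each step; 3, 9, 27, 81, 243, 729 → 2187.
So the next tuple is <east, 729, 73, 2187>.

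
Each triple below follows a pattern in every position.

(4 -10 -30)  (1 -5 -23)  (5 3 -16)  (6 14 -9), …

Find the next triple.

First slot: each term is the sum of the two before it, so 4, 1, 5, 6 → 11.
Second slot: differences are 5, 8, 11, … (increasing by 3 each time); -10, -5, 3, 14 → 28.
Third slot: -30, -23, -16, -9 → -2 (+7 each step).
Combining the parts gives (11 28 -2).

(11 28 -2)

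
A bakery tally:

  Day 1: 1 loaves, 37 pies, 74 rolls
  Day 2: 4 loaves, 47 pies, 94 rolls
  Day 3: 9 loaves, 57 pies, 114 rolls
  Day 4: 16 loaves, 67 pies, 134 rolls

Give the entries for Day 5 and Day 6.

25 loaves, 77 pies, 154 rolls; 36 loaves, 87 pies, 174 rolls

Loaves: 1, 4, 9, 16 → 25 → 36 (perfect squares: 1², 2², 3², …).
Pies — +10 each step: 37, 47, 57, 67 → 77 → 87.
Rolls goes 74, 94, 114, 134 → 154 → 174 (always 2 × the pies).
So the next two records are 25 loaves, 77 pies, 154 rolls and 36 loaves, 87 pies, 174 rolls.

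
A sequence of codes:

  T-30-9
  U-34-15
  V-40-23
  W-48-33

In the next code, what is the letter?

X

Letter: letters move forward 1 place in the alphabet; T, U, V, W → X.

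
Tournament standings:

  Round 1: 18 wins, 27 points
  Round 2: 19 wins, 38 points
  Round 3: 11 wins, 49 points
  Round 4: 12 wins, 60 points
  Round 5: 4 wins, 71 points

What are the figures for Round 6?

Wins: alternating steps +1, −8, +1, −8, …; 18, 19, 11, 12, 4 → 5.
For the points, +11 each step: 27, 38, 49, 60, 71 → 82.
Putting it together: 5 wins, 82 points.

5 wins, 82 points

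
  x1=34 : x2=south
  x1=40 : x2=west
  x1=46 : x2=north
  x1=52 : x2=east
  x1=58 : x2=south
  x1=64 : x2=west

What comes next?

x1=70 : x2=north

X1 goes 34, 40, 46, 52, 58, 64 → 70 (+6 each step).
X2 goes south, west, north, east, south, west → north (repeats south → west → north → east).
So the next element is x1=70 : x2=north.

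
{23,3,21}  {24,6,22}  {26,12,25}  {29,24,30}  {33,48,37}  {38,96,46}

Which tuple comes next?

{44,192,57}

For the first part, differences are 1, 2, 3, … (increasing by 1 each time): 23, 24, 26, 29, 33, 38 → 44.
Second part: ×2 each step, so 3, 6, 12, 24, 48, 96 → 192.
Third part: differences are 1, 3, 5, … (increasing by 2 each time), so 21, 22, 25, 30, 37, 46 → 57.
So the next tuple is {44,192,57}.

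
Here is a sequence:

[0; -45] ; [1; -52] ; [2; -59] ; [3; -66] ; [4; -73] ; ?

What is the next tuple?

First component goes 0, 1, 2, 3, 4 → 5 (+1 each step).
Second component: -45, -52, -59, -66, -73 → -80 (−7 each step).
Combining the parts gives [5; -80].

[5; -80]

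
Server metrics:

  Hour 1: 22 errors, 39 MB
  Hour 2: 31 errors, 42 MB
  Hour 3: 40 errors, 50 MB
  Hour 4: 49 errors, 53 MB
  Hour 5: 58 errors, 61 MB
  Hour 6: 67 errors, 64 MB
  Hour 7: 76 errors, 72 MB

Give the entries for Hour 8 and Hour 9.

Errors — +9 each step: 22, 31, 40, 49, 58, 67, 76 → 85 → 94.
MB: 39, 42, 50, 53, 61, 64, 72 → 75 → 83 (alternating steps +3, +8, +3, +8, …).
So the next two records are 85 errors, 75 MB and 94 errors, 83 MB.

85 errors, 75 MB; 94 errors, 83 MB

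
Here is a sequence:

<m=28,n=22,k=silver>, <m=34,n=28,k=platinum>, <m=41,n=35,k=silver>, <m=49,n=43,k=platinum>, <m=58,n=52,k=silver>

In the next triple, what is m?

68

M — differences are 6, 7, 8, … (increasing by 1 each time): 28, 34, 41, 49, 58 → 68.
N: 22, 28, 35, 43, 52 → 62 (always 6 less than the m).
K: alternates silver ↔ platinum; silver, platinum, silver, platinum, silver → platinum.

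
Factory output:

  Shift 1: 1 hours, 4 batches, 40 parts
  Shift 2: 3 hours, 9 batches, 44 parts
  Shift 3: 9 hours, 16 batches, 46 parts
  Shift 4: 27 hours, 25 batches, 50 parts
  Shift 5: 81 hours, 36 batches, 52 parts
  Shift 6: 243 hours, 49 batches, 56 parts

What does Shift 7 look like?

729 hours, 64 batches, 58 parts

Hours: 1, 3, 9, 27, 81, 243 → 729 (×3 each step).
Batches goes 4, 9, 16, 25, 36, 49 → 64 (perfect squares: 2², 3², 4², …).
Parts: alternating steps +4, +2, +4, +2, …, so 40, 44, 46, 50, 52, 56 → 58.
Putting it together: 729 hours, 64 batches, 58 parts.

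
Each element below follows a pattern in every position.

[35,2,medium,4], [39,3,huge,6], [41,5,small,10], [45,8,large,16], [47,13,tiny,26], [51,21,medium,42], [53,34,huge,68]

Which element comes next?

[57,55,small,110]

First coordinate: alternating steps +4, +2, +4, +2, …, so 35, 39, 41, 45, 47, 51, 53 → 57.
Second coordinate: each term is the sum of the two before it; 2, 3, 5, 8, 13, 21, 34 → 55.
Size — repeats medium → huge → small → large → tiny: medium, huge, small, large, tiny, medium, huge → small.
Fourth coordinate: each term is the sum of the two before it, so 4, 6, 10, 16, 26, 42, 68 → 110.
Combining the parts gives [57,55,small,110].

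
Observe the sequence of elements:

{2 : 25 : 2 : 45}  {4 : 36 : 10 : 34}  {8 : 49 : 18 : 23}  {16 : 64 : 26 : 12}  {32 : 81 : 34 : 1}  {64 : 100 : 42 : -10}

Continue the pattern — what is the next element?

First part — ×2 each step: 2, 4, 8, 16, 32, 64 → 128.
Second part: 25, 36, 49, 64, 81, 100 → 121 (perfect squares: 5², 6², 7², …).
Third part goes 2, 10, 18, 26, 34, 42 → 50 (+8 each step).
For the fourth part, −11 each step: 45, 34, 23, 12, 1, -10 → -21.
Combining the parts gives {128 : 121 : 50 : -21}.

{128 : 121 : 50 : -21}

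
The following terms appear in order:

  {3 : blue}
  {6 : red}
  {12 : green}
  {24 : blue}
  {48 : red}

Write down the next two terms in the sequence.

{96 : green}, {192 : blue}

For the first value, ×2 each step: 3, 6, 12, 24, 48 → 96 → 192.
For the colour, repeats blue → red → green: blue, red, green, blue, red → green → blue.
So the next two terms are {96 : green} and {192 : blue}.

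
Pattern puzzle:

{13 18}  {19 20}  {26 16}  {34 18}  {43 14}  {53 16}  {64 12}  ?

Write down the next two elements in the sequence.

First slot: differences are 6, 7, 8, … (increasing by 1 each time), so 13, 19, 26, 34, 43, 53, 64 → 76 → 89.
For the second slot, alternating steps +2, −4, +2, −4, …: 18, 20, 16, 18, 14, 16, 12 → 14 → 10.
Putting the parts together: {76 14} and then {89 10}.

{76 14}, {89 10}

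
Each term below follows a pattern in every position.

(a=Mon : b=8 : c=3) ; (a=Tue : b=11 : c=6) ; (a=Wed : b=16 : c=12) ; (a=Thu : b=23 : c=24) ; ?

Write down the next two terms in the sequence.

A: runs through the weekdays Mon→Sun; Mon, Tue, Wed, Thu → Fri → Sat.
B — differences are 3, 5, 7, … (increasing by 2 each time): 8, 11, 16, 23 → 32 → 43.
For the c, ×2 each step: 3, 6, 12, 24 → 48 → 96.
Putting the parts together: (a=Fri : b=32 : c=48) and then (a=Sat : b=43 : c=96).

(a=Fri : b=32 : c=48), (a=Sat : b=43 : c=96)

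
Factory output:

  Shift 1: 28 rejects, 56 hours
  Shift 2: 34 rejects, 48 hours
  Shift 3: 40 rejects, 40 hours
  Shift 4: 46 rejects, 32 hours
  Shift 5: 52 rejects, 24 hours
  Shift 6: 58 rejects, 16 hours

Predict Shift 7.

For the rejects, +6 each step: 28, 34, 40, 46, 52, 58 → 64.
Hours: −8 each step, so 56, 48, 40, 32, 24, 16 → 8.
Putting it together: 64 rejects, 8 hours.

64 rejects, 8 hours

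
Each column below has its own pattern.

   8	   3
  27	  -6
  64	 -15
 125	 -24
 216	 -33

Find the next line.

343  -42

First component — perfect cubes: 2³, 3³, 4³, …: 8, 27, 64, 125, 216 → 343.
Second component goes 3, -6, -15, -24, -33 → -42 (−9 each step).
So the next line is 343  -42.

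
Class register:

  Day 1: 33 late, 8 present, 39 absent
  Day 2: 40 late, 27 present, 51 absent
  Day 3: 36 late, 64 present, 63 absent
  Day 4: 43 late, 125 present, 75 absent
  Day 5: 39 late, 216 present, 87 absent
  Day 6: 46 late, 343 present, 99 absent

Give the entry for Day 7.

42 late, 512 present, 111 absent

Late goes 33, 40, 36, 43, 39, 46 → 42 (alternating steps +7, −4, +7, −4, …).
Present: 8, 27, 64, 125, 216, 343 → 512 (perfect cubes: 2³, 3³, 4³, …).
Absent goes 39, 51, 63, 75, 87, 99 → 111 (+12 each step).
Putting it together: 42 late, 512 present, 111 absent.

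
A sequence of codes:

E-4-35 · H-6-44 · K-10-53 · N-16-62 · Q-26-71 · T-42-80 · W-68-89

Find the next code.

Z-110-98

Letter goes E, H, K, N, Q, T, W → Z (letters move forward 3 places in the alphabet).
Second component — each term is the sum of the two before it: 4, 6, 10, 16, 26, 42, 68 → 110.
Third component: +9 each step; 35, 44, 53, 62, 71, 80, 89 → 98.
So the next code is Z-110-98.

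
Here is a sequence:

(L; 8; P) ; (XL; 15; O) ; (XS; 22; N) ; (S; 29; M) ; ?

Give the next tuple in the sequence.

(M; 36; L)

Size: runs through clothing sizes XS→XL, so L, XL, XS, S → M.
Second slot — +7 each step: 8, 15, 22, 29 → 36.
For the letter, letters move back 1 place in the alphabet: P, O, N, M → L.
Putting it together: (M; 36; L).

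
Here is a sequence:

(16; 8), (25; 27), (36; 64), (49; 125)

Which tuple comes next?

First slot: perfect squares: 4², 5², 6², …, so 16, 25, 36, 49 → 64.
For the second slot, perfect cubes: 2³, 3³, 4³, …: 8, 27, 64, 125 → 216.
Putting it together: (64; 216).

(64; 216)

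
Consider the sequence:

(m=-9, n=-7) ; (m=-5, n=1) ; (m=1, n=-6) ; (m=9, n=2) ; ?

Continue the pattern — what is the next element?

(m=19, n=-5)

M goes -9, -5, 1, 9 → 19 (differences are 4, 6, 8, … (increasing by 2 each time)).
N: alternating steps +8, −7, +8, −7, …, so -7, 1, -6, 2 → -5.
So the next element is (m=19, n=-5).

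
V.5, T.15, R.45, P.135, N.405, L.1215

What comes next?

Letter — letters move back 2 places in the alphabet: V, T, R, P, N, L → J.
For the second component, ×3 each step: 5, 15, 45, 135, 405, 1215 → 3645.
Combining the parts gives J.3645.

J.3645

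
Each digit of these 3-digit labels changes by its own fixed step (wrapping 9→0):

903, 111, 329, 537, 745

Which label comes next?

953

First digit: +2 each step, mod 10, so 9, 1, 3, 5, 7 → 9.
Second digit: +1 each step, mod 10, so 0, 1, 2, 3, 4 → 5.
Third digit: 3, 1, 9, 7, 5 → 3 (−2 each step, mod 10).
Combining the parts gives 953.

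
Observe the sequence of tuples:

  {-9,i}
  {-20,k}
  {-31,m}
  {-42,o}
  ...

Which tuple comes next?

{-53,q}

First coordinate: -9, -20, -31, -42 → -53 (−11 each step).
Letter: letters move forward 2 places in the alphabet, so i, k, m, o → q.
Putting it together: {-53,q}.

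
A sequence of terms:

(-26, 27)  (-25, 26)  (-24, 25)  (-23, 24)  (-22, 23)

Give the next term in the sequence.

(-21, 22)

First coordinate: +1 each step, so -26, -25, -24, -23, -22 → -21.
Second coordinate: together with the first coordinate always sums to 1, so 27, 26, 25, 24, 23 → 22.
Combining the parts gives (-21, 22).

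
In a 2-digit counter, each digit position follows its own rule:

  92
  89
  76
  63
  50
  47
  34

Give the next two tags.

First digit goes 9, 8, 7, 6, 5, 4, 3 → 2 → 1 (−1 each step, mod 10).
Second digit: −3 each step, mod 10; 2, 9, 6, 3, 0, 7, 4 → 1 → 8.
Putting the parts together: 21 and then 18.

21, 18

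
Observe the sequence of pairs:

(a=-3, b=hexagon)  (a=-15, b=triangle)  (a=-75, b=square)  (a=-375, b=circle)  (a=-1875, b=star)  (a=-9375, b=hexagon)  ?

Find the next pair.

A: ×5 each step, so -3, -15, -75, -375, -1875, -9375 → -46875.
B: repeats hexagon → triangle → square → circle → star; hexagon, triangle, square, circle, star, hexagon → triangle.
So the next pair is (a=-46875, b=triangle).

(a=-46875, b=triangle)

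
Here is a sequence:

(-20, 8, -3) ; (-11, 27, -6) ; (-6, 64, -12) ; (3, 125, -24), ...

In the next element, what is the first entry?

First entry: alternating steps +9, +5, +9, +5, …, so -20, -11, -6, 3 → 8.

8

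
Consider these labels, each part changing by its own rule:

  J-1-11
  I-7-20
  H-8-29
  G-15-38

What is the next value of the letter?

F

Letter — letters move back 1 place in the alphabet: J, I, H, G → F.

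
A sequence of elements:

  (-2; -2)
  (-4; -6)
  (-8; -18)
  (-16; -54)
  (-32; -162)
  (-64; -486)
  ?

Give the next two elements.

(-128; -1458), (-256; -4374)

First part: -2, -4, -8, -16, -32, -64 → -128 → -256 (×2 each step).
Second part: -2, -6, -18, -54, -162, -486 → -1458 → -4374 (×3 each step).
So the next two elements are (-128; -1458) and (-256; -4374).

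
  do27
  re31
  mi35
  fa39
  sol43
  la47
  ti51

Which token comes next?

Note: runs through the solfège scale do→ti, so do, re, mi, fa, sol, la, ti → do.
Second component: 27, 31, 35, 39, 43, 47, 51 → 55 (+4 each step).
Putting it together: do55.

do55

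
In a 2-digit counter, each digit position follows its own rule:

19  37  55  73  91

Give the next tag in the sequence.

First digit: +2 each step, mod 10; 1, 3, 5, 7, 9 → 1.
Second digit — −2 each step, mod 10: 9, 7, 5, 3, 1 → 9.
Putting it together: 19.

19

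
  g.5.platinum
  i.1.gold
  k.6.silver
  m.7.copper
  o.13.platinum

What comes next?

q.20.gold

Letter: letters move forward 2 places in the alphabet; g, i, k, m, o → q.
For the second component, each term is the sum of the two before it: 5, 1, 6, 7, 13 → 20.
Metal: repeats platinum → gold → silver → copper; platinum, gold, silver, copper, platinum → gold.
Combining the parts gives q.20.gold.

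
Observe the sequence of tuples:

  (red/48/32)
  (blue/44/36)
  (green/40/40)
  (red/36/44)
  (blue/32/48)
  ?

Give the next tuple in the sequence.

(green/28/52)

Colour: red, blue, green, red, blue → green (repeats red → blue → green).
Second part: −4 each step, so 48, 44, 40, 36, 32 → 28.
Third part — together with the second part always sums to 80: 32, 36, 40, 44, 48 → 52.
Combining the parts gives (green/28/52).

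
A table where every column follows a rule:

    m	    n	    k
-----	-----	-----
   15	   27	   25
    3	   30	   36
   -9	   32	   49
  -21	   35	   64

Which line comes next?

Column m: −12 each step; 15, 3, -9, -21 → -33.
Column n: 27, 30, 32, 35 → 37 (alternating steps +3, +2, +3, +2, …).
Column k goes 25, 36, 49, 64 → 81 (perfect squares: 5², 6², 7², …).
Putting it together: -33  37  81.

-33  37  81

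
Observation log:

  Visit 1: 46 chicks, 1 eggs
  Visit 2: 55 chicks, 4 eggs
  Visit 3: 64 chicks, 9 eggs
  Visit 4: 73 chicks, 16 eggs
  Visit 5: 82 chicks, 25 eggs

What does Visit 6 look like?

Chicks goes 46, 55, 64, 73, 82 → 91 (+9 each step).
Eggs: perfect squares: 1², 2², 3², …; 1, 4, 9, 16, 25 → 36.
Combining the parts gives 91 chicks, 36 eggs.

91 chicks, 36 eggs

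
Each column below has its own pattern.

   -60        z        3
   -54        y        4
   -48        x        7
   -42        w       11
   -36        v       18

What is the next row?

First component: +6 each step, so -60, -54, -48, -42, -36 → -30.
Letter — letters move back 1 place in the alphabet: z, y, x, w, v → u.
For the third component, each term is the sum of the two before it: 3, 4, 7, 11, 18 → 29.
Combining the parts gives -30  u  29.

-30  u  29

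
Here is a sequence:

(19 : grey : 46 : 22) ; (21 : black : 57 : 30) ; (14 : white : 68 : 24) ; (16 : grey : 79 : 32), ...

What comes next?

(9 : black : 90 : 26)

First coordinate: 19, 21, 14, 16 → 9 (alternating steps +2, −7, +2, −7, …).
For the shade, repeats grey → black → white: grey, black, white, grey → black.
For the third coordinate, +11 each step: 46, 57, 68, 79 → 90.
Fourth coordinate: alternating steps +8, −6, +8, −6, …, so 22, 30, 24, 32 → 26.
Combining the parts gives (9 : black : 90 : 26).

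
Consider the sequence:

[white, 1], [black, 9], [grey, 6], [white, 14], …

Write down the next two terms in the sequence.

[black, 11], [grey, 19]

Shade: white, black, grey, white → black → grey (repeats white → black → grey).
Second component goes 1, 9, 6, 14 → 11 → 19 (alternating steps +8, −3, +8, −3, …).
So the next two terms are [black, 11] and [grey, 19].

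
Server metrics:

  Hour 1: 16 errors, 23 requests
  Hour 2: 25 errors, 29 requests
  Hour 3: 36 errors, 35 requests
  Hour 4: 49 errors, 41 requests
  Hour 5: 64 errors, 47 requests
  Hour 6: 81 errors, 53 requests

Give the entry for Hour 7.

100 errors, 59 requests

Errors: 16, 25, 36, 49, 64, 81 → 100 (perfect squares: 4², 5², 6², …).
Requests: +6 each step; 23, 29, 35, 41, 47, 53 → 59.
Putting it together: 100 errors, 59 requests.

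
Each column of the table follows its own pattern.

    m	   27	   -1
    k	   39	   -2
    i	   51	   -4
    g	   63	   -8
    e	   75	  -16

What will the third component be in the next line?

Third component goes -1, -2, -4, -8, -16 → -32 (×2 each step).

-32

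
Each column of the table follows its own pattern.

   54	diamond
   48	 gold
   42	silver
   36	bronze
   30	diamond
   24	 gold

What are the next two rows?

18  silver; 12  bronze

First component: −6 each step, so 54, 48, 42, 36, 30, 24 → 18 → 12.
Rank: diamond, gold, silver, bronze, diamond, gold → silver → bronze (repeats diamond → gold → silver → bronze).
Putting the parts together: 18  silver and then 12  bronze.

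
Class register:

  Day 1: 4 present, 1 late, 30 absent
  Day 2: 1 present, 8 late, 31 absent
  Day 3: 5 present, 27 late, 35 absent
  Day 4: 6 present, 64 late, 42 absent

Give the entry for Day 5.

Present: each term is the sum of the two before it; 4, 1, 5, 6 → 11.
Late goes 1, 8, 27, 64 → 125 (perfect cubes: 1³, 2³, 3³, …).
Absent: 30, 31, 35, 42 → 52 (differences are 1, 4, 7, … (increasing by 3 each time)).
Putting it together: 11 present, 125 late, 52 absent.

11 present, 125 late, 52 absent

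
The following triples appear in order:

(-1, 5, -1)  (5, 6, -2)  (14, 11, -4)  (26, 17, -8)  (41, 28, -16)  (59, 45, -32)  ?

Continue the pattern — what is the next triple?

(80, 73, -64)

First component — differences are 6, 9, 12, … (increasing by 3 each time): -1, 5, 14, 26, 41, 59 → 80.
For the second component, each term is the sum of the two before it: 5, 6, 11, 17, 28, 45 → 73.
Third component: ×2 each step, so -1, -2, -4, -8, -16, -32 → -64.
Putting it together: (80, 73, -64).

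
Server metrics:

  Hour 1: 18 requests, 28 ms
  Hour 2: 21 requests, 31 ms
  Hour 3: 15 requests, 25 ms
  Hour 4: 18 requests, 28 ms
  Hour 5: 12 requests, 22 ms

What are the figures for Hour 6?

Requests — alternating steps +3, −6, +3, −6, …: 18, 21, 15, 18, 12 → 15.
Ms: always 10 more than the requests; 28, 31, 25, 28, 22 → 25.
Putting it together: 15 requests, 25 ms.

15 requests, 25 ms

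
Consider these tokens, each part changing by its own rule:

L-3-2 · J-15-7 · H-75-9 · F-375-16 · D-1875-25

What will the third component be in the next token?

Letter: L, J, H, F, D → B (letters move back 2 places in the alphabet).
Second component: ×5 each step; 3, 15, 75, 375, 1875 → 9375.
Third component: each term is the sum of the two before it, so 2, 7, 9, 16, 25 → 41.

41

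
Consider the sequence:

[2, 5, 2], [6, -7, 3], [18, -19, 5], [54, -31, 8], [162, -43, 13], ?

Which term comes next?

[486, -55, 21]

First coordinate: 2, 6, 18, 54, 162 → 486 (×3 each step).
Second coordinate: 5, -7, -19, -31, -43 → -55 (−12 each step).
Third coordinate: each term is the sum of the two before it; 2, 3, 5, 8, 13 → 21.
Combining the parts gives [486, -55, 21].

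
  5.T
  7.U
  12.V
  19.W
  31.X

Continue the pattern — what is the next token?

First component: 5, 7, 12, 19, 31 → 50 (each term is the sum of the two before it).
Letter — letters move forward 1 place in the alphabet: T, U, V, W, X → Y.
Putting it together: 50.Y.

50.Y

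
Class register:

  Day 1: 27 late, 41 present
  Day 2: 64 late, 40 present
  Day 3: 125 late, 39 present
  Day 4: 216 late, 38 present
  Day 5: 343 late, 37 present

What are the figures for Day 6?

512 late, 36 present

Late: 27, 64, 125, 216, 343 → 512 (perfect cubes: 3³, 4³, 5³, …).
For the present, −1 each step: 41, 40, 39, 38, 37 → 36.
Combining the parts gives 512 late, 36 present.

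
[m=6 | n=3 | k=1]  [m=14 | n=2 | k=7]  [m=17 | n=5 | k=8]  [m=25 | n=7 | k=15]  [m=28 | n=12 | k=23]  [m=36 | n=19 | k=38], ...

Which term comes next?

M: alternating steps +8, +3, +8, +3, …, so 6, 14, 17, 25, 28, 36 → 39.
N — each term is the sum of the two before it: 3, 2, 5, 7, 12, 19 → 31.
For the k, each term is the sum of the two before it: 1, 7, 8, 15, 23, 38 → 61.
So the next term is [m=39 | n=31 | k=61].

[m=39 | n=31 | k=61]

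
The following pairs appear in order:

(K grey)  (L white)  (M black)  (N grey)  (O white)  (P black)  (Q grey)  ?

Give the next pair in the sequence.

Letter: letters move forward 1 place in the alphabet; K, L, M, N, O, P, Q → R.
For the shade, repeats grey → white → black: grey, white, black, grey, white, black, grey → white.
Combining the parts gives (R white).

(R white)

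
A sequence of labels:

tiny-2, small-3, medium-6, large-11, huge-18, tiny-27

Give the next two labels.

small-38, medium-51

Size — repeats tiny → small → medium → large → huge: tiny, small, medium, large, huge, tiny → small → medium.
Second component: differences are 1, 3, 5, … (increasing by 2 each time); 2, 3, 6, 11, 18, 27 → 38 → 51.
Putting the parts together: small-38 and then medium-51.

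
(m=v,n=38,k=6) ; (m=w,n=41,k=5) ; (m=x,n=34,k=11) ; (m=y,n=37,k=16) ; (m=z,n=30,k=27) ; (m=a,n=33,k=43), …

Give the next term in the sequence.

(m=b,n=26,k=70)

For the m, letters move forward 1 place in the alphabet, wrapping Z→A: v, w, x, y, z, a → b.
N: alternating steps +3, −7, +3, −7, …; 38, 41, 34, 37, 30, 33 → 26.
For the k, each term is the sum of the two before it: 6, 5, 11, 16, 27, 43 → 70.
So the next term is (m=b,n=26,k=70).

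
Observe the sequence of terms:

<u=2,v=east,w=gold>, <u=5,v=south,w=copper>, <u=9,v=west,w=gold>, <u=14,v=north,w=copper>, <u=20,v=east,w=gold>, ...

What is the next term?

U goes 2, 5, 9, 14, 20 → 27 (differences are 3, 4, 5, … (increasing by 1 each time)).
V: east, south, west, north, east → south (repeats east → south → west → north).
For the w, alternates gold ↔ copper: gold, copper, gold, copper, gold → copper.
Combining the parts gives <u=27,v=south,w=copper>.

<u=27,v=south,w=copper>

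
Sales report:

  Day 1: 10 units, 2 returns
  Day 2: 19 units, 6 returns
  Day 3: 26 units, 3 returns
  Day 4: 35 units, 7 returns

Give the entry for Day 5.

42 units, 4 returns

Units: alternating steps +9, +7, +9, +7, …; 10, 19, 26, 35 → 42.
Returns: 2, 6, 3, 7 → 4 (alternating steps +4, −3, +4, −3, …).
Putting it together: 42 units, 4 returns.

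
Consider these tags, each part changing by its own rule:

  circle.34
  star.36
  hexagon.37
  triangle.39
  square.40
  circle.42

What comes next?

Shape — repeats circle → star → hexagon → triangle → square: circle, star, hexagon, triangle, square, circle → star.
Second component: 34, 36, 37, 39, 40, 42 → 43 (alternating steps +2, +1, +2, +1, …).
So the next tag is star.43.

star.43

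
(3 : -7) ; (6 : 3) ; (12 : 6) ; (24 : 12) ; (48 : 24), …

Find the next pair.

For the first component, ×2 each step: 3, 6, 12, 24, 48 → 96.
Second component: always the previous value of the first component, so -7, 3, 6, 12, 24 → 48.
So the next pair is (96 : 48).

(96 : 48)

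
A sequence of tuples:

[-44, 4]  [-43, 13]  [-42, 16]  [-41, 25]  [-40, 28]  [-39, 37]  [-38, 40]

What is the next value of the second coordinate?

Second coordinate — alternating steps +9, +3, +9, +3, …: 4, 13, 16, 25, 28, 37, 40 → 49.

49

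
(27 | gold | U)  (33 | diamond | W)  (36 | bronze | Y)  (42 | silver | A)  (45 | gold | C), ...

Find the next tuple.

(51 | diamond | E)

First coordinate: alternating steps +6, +3, +6, +3, …, so 27, 33, 36, 42, 45 → 51.
Rank: repeats gold → diamond → bronze → silver, so gold, diamond, bronze, silver, gold → diamond.
Letter: letters move forward 2 places in the alphabet, wrapping Z→A; U, W, Y, A, C → E.
Combining the parts gives (51 | diamond | E).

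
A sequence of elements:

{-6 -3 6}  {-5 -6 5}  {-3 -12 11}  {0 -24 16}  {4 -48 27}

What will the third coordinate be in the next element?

43

For the third coordinate, each term is the sum of the two before it: 6, 5, 11, 16, 27 → 43.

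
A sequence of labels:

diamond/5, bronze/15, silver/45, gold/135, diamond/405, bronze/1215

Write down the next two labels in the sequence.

Rank: repeats diamond → bronze → silver → gold, so diamond, bronze, silver, gold, diamond, bronze → silver → gold.
Second component: ×3 each step, so 5, 15, 45, 135, 405, 1215 → 3645 → 10935.
So the next two labels are silver/3645 and gold/10935.

silver/3645, gold/10935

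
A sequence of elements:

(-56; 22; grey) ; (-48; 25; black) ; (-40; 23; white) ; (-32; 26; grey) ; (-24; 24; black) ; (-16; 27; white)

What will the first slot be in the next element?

First slot: -56, -48, -40, -32, -24, -16 → -8 (+8 each step).
For the second slot, alternating steps +3, −2, +3, −2, …: 22, 25, 23, 26, 24, 27 → 25.
Shade goes grey, black, white, grey, black, white → grey (repeats grey → black → white).

-8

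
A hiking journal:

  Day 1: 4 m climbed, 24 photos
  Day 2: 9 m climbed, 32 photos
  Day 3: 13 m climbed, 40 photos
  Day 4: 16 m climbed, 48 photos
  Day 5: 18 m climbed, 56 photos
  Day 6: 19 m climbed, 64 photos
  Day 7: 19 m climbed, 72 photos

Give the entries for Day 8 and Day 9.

18 m climbed, 80 photos; 16 m climbed, 88 photos

M climbed goes 4, 9, 13, 16, 18, 19, 19 → 18 → 16 (differences are 5, 4, 3, … (decreasing by 1 each time)).
Photos: +8 each step, so 24, 32, 40, 48, 56, 64, 72 → 80 → 88.
So the next two records are 18 m climbed, 80 photos and 16 m climbed, 88 photos.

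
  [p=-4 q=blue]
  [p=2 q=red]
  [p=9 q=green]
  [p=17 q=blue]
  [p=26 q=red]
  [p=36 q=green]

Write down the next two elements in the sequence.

P goes -4, 2, 9, 17, 26, 36 → 47 → 59 (differences are 6, 7, 8, … (increasing by 1 each time)).
For the q, repeats blue → red → green: blue, red, green, blue, red, green → blue → red.
Putting the parts together: [p=47 q=blue] and then [p=59 q=red].

[p=47 q=blue], [p=59 q=red]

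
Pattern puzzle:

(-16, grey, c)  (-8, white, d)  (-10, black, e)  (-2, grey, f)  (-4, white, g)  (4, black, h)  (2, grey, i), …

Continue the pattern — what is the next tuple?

First entry: alternating steps +8, −2, +8, −2, …, so -16, -8, -10, -2, -4, 4, 2 → 10.
Shade — repeats grey → white → black: grey, white, black, grey, white, black, grey → white.
Letter — letters move forward 1 place in the alphabet: c, d, e, f, g, h, i → j.
Combining the parts gives (10, white, j).

(10, white, j)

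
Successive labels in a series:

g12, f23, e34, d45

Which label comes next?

c56

Letter: letters move back 1 place in the alphabet, so g, f, e, d → c.
Second component: +11 each step; 12, 23, 34, 45 → 56.
So the next label is c56.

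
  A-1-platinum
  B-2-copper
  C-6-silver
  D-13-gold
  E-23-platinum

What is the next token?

Letter: letters move forward 1 place in the alphabet, so A, B, C, D, E → F.
For the second component, differences are 1, 4, 7, … (increasing by 3 each time): 1, 2, 6, 13, 23 → 36.
Metal: repeats platinum → copper → silver → gold, so platinum, copper, silver, gold, platinum → copper.
So the next token is F-36-copper.

F-36-copper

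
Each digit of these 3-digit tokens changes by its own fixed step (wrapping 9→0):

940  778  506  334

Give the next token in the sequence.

162

First digit goes 9, 7, 5, 3 → 1 (−2 each step, mod 10).
Second digit: +3 each step, mod 10, so 4, 7, 0, 3 → 6.
Third digit goes 0, 8, 6, 4 → 2 (−2 each step, mod 10).
Combining the parts gives 162.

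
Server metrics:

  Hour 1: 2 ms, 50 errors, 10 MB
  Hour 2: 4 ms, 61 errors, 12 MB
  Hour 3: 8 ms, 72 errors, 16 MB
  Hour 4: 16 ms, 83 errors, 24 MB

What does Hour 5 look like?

32 ms, 94 errors, 40 MB

Ms goes 2, 4, 8, 16 → 32 (×2 each step).
Errors — +11 each step: 50, 61, 72, 83 → 94.
MB: always 8 more than the ms; 10, 12, 16, 24 → 40.
Combining the parts gives 32 ms, 94 errors, 40 MB.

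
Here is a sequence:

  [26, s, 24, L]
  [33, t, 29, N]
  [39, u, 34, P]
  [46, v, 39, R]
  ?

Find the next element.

First coordinate: alternating steps +7, +6, +7, +6, …, so 26, 33, 39, 46 → 52.
First letter: letters move forward 1 place in the alphabet; s, t, u, v → w.
Third coordinate: +5 each step; 24, 29, 34, 39 → 44.
Second letter: letters move forward 2 places in the alphabet; L, N, P, R → T.
Putting it together: [52, w, 44, T].

[52, w, 44, T]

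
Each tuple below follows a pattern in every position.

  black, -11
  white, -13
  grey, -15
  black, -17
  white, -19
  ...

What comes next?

Shade: black, white, grey, black, white → grey (repeats black → white → grey).
Second value: −2 each step, so -11, -13, -15, -17, -19 → -21.
Combining the parts gives grey, -21.

grey, -21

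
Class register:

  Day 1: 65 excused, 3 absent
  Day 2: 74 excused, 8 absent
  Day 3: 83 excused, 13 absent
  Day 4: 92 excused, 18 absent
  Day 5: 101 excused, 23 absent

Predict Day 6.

110 excused, 28 absent

For the excused, +9 each step: 65, 74, 83, 92, 101 → 110.
Absent goes 3, 8, 13, 18, 23 → 28 (+5 each step).
Combining the parts gives 110 excused, 28 absent.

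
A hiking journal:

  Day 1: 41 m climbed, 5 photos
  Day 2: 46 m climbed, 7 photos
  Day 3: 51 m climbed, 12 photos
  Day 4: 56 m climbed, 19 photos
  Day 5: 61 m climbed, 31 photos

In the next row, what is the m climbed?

M climbed goes 41, 46, 51, 56, 61 → 66 (+5 each step).

66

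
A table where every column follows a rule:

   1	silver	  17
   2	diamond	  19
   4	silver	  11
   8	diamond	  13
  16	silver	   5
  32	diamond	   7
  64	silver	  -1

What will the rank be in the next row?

diamond

Rank — alternates silver ↔ diamond: silver, diamond, silver, diamond, silver, diamond, silver → diamond.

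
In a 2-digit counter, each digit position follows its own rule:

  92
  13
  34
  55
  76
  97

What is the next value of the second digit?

8

First digit goes 9, 1, 3, 5, 7, 9 → 1 (+2 each step, mod 10).
Second digit: 2, 3, 4, 5, 6, 7 → 8 (+1 each step, mod 10).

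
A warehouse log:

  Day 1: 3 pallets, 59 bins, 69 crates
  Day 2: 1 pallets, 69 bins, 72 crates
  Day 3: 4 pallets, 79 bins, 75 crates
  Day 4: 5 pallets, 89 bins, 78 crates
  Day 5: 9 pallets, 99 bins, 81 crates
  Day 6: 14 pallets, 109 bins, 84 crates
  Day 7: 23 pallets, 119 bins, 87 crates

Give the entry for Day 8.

37 pallets, 129 bins, 90 crates

Pallets: 3, 1, 4, 5, 9, 14, 23 → 37 (each term is the sum of the two before it).
Bins: +10 each step; 59, 69, 79, 89, 99, 109, 119 → 129.
Crates — +3 each step: 69, 72, 75, 78, 81, 84, 87 → 90.
So the next record is 37 pallets, 129 bins, 90 crates.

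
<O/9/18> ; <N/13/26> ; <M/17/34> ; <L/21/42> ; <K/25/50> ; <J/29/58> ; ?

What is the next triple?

<I/33/66>

Letter: letters move back 1 place in the alphabet; O, N, M, L, K, J → I.
Second entry — +4 each step: 9, 13, 17, 21, 25, 29 → 33.
For the third entry, always 2 × the second entry: 18, 26, 34, 42, 50, 58 → 66.
So the next triple is <I/33/66>.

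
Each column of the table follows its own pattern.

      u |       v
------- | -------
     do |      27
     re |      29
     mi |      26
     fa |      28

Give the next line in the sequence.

Column u: do, re, mi, fa → sol (runs through the solfège scale do→ti).
Column v: alternating steps +2, −3, +2, −3, …, so 27, 29, 26, 28 → 25.
Putting it together: sol  25.

sol  25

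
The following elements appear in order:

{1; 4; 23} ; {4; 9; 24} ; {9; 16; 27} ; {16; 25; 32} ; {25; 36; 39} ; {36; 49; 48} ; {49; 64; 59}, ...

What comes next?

{64; 81; 72}

First component goes 1, 4, 9, 16, 25, 36, 49 → 64 (perfect squares: 1², 2², 3², …).
Second component — differences are 5, 7, 9, … (increasing by 2 each time): 4, 9, 16, 25, 36, 49, 64 → 81.
Third component: 23, 24, 27, 32, 39, 48, 59 → 72 (differences are 1, 3, 5, … (increasing by 2 each time)).
Combining the parts gives {64; 81; 72}.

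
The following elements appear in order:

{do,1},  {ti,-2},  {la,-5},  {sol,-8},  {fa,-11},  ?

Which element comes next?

Note: runs backward through the solfège scale do→ti; do, ti, la, sol, fa → mi.
Second value goes 1, -2, -5, -8, -11 → -14 (−3 each step).
So the next element is {mi,-14}.

{mi,-14}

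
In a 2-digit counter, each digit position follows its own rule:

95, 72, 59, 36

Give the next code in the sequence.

First digit: 9, 7, 5, 3 → 1 (−2 each step, mod 10).
For the second digit, −3 each step, mod 10: 5, 2, 9, 6 → 3.
Putting it together: 13.

13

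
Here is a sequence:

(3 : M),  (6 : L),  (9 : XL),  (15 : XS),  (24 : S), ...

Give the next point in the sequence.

For the first part, each term is the sum of the two before it: 3, 6, 9, 15, 24 → 39.
For the size, runs through clothing sizes XS→XL: M, L, XL, XS, S → M.
Putting it together: (39 : M).

(39 : M)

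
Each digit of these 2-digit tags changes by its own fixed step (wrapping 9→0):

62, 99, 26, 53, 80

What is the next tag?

First digit — +3 each step, mod 10: 6, 9, 2, 5, 8 → 1.
Second digit — −3 each step, mod 10: 2, 9, 6, 3, 0 → 7.
Combining the parts gives 17.

17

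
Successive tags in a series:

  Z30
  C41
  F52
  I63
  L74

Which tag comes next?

Letter goes Z, C, F, I, L → O (letters move forward 3 places in the alphabet, wrapping Z→A).
Second component — +11 each step: 30, 41, 52, 63, 74 → 85.
Combining the parts gives O85.

O85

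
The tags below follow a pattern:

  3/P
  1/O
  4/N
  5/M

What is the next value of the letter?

L

First component: 3, 1, 4, 5 → 9 (each term is the sum of the two before it).
Letter: P, O, N, M → L (letters move back 1 place in the alphabet).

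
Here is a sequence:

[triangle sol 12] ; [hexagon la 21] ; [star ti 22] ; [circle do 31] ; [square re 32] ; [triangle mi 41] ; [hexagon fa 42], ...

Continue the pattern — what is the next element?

Shape: repeats triangle → hexagon → star → circle → square; triangle, hexagon, star, circle, square, triangle, hexagon → star.
Note — runs through the solfège scale do→ti: sol, la, ti, do, re, mi, fa → sol.
Third entry — alternating steps +9, +1, +9, +1, …: 12, 21, 22, 31, 32, 41, 42 → 51.
Combining the parts gives [star sol 51].

[star sol 51]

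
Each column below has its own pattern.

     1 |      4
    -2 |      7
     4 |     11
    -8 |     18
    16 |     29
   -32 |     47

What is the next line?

64  76

For the first component, ×(-2) each step: 1, -2, 4, -8, 16, -32 → 64.
For the second component, each term is the sum of the two before it: 4, 7, 11, 18, 29, 47 → 76.
Combining the parts gives 64  76.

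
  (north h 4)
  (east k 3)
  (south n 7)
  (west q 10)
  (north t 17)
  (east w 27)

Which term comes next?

Direction — repeats north → east → south → west: north, east, south, west, north, east → south.
Letter: letters move forward 3 places in the alphabet; h, k, n, q, t, w → z.
Third entry: each term is the sum of the two before it, so 4, 3, 7, 10, 17, 27 → 44.
Combining the parts gives (south z 44).

(south z 44)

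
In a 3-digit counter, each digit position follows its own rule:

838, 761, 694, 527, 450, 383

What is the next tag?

216

For the first digit, −1 each step, mod 10: 8, 7, 6, 5, 4, 3 → 2.
Second digit: 3, 6, 9, 2, 5, 8 → 1 (+3 each step, mod 10).
Third digit: +3 each step, mod 10; 8, 1, 4, 7, 0, 3 → 6.
Putting it together: 216.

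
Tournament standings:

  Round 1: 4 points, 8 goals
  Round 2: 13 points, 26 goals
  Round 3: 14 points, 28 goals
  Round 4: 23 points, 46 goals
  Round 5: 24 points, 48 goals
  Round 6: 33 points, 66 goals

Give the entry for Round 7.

Points — alternating steps +9, +1, +9, +1, …: 4, 13, 14, 23, 24, 33 → 34.
Goals goes 8, 26, 28, 46, 48, 66 → 68 (always 2 × the points).
Putting it together: 34 points, 68 goals.

34 points, 68 goals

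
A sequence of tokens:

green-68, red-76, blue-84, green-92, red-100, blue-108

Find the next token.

green-116

For the colour, repeats green → red → blue: green, red, blue, green, red, blue → green.
For the second component, +8 each step: 68, 76, 84, 92, 100, 108 → 116.
Combining the parts gives green-116.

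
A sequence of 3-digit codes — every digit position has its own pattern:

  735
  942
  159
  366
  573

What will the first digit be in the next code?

For the first digit, +2 each step, mod 10: 7, 9, 1, 3, 5 → 7.
Second digit: 3, 4, 5, 6, 7 → 8 (+1 each step, mod 10).
Third digit: 5, 2, 9, 6, 3 → 0 (−3 each step, mod 10).

7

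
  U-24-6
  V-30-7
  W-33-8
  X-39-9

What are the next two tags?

Y-42-10 then Z-48-11

Letter — letters move forward 1 place in the alphabet: U, V, W, X → Y → Z.
Second component: alternating steps +6, +3, +6, +3, …, so 24, 30, 33, 39 → 42 → 48.
Third component goes 6, 7, 8, 9 → 10 → 11 (+1 each step).
So the next two tags are Y-42-10 and Z-48-11.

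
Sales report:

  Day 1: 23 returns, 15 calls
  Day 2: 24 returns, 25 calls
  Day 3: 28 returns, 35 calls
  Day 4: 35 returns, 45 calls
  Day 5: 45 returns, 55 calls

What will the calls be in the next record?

Calls goes 15, 25, 35, 45, 55 → 65 (+10 each step).

65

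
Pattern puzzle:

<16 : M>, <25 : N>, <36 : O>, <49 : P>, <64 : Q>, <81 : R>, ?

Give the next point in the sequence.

First component — perfect squares: 4², 5², 6², …: 16, 25, 36, 49, 64, 81 → 100.
For the letter, letters move forward 1 place in the alphabet: M, N, O, P, Q, R → S.
Combining the parts gives <100 : S>.

<100 : S>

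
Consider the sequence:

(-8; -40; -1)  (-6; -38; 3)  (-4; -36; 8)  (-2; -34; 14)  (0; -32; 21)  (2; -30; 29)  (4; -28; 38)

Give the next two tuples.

(6; -26; 48), (8; -24; 59)

First component: +2 each step, so -8, -6, -4, -2, 0, 2, 4 → 6 → 8.
Second component: +2 each step; -40, -38, -36, -34, -32, -30, -28 → -26 → -24.
Third component goes -1, 3, 8, 14, 21, 29, 38 → 48 → 59 (differences are 4, 5, 6, … (increasing by 1 each time)).
Putting the parts together: (6; -26; 48) and then (8; -24; 59).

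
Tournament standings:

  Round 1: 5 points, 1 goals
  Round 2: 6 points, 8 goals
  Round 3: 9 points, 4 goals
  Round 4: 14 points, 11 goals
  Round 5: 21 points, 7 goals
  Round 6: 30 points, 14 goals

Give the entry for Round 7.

41 points, 10 goals

Points — differences are 1, 3, 5, … (increasing by 2 each time): 5, 6, 9, 14, 21, 30 → 41.
Goals goes 1, 8, 4, 11, 7, 14 → 10 (alternating steps +7, −4, +7, −4, …).
So the next row is 41 points, 10 goals.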